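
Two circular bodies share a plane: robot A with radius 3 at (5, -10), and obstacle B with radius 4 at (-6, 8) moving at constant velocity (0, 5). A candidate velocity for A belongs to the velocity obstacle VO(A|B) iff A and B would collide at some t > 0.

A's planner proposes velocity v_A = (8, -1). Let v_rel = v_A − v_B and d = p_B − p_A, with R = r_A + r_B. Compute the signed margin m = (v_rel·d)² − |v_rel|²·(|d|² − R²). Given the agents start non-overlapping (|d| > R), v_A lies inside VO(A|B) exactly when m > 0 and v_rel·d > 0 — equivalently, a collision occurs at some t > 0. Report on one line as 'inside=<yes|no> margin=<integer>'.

d = (-11, 18),  |d|² = 445;  R = 3+4 = 7,  c = 445−7² = 396
v_rel = (8, -6),  |v_rel|² = 100;  v_rel·d = (8)·(-11) + (-6)·(18) = -196
100·t² + 392·t + 396 = 0  ⇒  m = (-196)² − 100·396 = -1184
m = -1184 < 0,  v_rel·d = -196 < 0  ⇒  outside

inside=no margin=-1184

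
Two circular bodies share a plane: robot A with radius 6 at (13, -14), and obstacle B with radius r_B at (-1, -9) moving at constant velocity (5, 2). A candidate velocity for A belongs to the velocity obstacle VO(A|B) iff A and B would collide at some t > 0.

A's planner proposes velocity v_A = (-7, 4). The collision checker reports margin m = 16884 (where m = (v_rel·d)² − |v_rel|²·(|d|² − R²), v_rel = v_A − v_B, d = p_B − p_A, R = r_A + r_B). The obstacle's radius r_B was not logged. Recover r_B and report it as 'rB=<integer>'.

m = 16884
d = (-14, 5);  v_rel = (-12, 2),  |v_rel|² = 148
v_rel×d = (-12)·(5) − (2)·(-14) = -32
since m = R²·148 − (-32)²:  R² = (1024 + 16884) / 148 = 121
R = √121 = 11  ⇒  r_B = 11 − 6 = 5

rB=5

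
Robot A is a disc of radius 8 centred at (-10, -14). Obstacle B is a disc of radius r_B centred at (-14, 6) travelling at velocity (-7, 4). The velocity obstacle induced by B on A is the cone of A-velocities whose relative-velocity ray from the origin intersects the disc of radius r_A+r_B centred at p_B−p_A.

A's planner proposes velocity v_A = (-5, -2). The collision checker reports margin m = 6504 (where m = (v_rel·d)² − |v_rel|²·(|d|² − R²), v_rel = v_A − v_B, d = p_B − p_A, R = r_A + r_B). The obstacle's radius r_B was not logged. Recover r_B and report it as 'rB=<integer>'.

m = 6504
d = (-4, 20);  v_rel = (2, -6),  |v_rel|² = 40
v_rel×d = (2)·(20) − (-6)·(-4) = 16
since m = R²·40 − 16²:  R² = (256 + 6504) / 40 = 169
R = √169 = 13  ⇒  r_B = 13 − 8 = 5

rB=5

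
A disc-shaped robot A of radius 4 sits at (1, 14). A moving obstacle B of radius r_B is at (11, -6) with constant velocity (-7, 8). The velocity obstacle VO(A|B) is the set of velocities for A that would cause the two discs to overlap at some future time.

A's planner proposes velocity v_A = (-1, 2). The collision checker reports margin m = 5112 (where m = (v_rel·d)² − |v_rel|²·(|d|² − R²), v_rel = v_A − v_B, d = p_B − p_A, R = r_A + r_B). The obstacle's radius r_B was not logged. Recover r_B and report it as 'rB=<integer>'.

m = 5112
d = (10, -20);  v_rel = (6, -6),  |v_rel|² = 72
v_rel×d = (6)·(-20) − (-6)·(10) = -60
since m = R²·72 − (-60)²:  R² = (3600 + 5112) / 72 = 121
R = √121 = 11  ⇒  r_B = 11 − 4 = 7

rB=7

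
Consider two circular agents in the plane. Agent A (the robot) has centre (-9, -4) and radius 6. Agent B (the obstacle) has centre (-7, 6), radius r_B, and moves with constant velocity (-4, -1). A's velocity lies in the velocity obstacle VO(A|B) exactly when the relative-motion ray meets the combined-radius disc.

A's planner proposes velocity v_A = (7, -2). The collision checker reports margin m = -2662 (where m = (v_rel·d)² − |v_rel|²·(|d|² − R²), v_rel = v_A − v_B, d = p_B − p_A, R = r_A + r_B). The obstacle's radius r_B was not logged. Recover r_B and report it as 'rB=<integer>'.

m = -2662
d = (2, 10);  v_rel = (11, -1),  |v_rel|² = 122
v_rel×d = (11)·(10) − (-1)·(2) = 112
since m = R²·122 − 112²:  R² = (12544 + -2662) / 122 = 81
R = √81 = 9  ⇒  r_B = 9 − 6 = 3

rB=3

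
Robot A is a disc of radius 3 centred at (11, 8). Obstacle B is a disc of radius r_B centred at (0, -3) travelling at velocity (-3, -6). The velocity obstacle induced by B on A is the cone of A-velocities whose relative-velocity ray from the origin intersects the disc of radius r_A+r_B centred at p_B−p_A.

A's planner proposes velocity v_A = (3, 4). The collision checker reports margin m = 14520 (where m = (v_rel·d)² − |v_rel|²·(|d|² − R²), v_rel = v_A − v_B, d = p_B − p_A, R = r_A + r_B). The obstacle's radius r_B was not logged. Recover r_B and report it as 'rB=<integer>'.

m = 14520
d = (-11, -11);  v_rel = (6, 10),  |v_rel|² = 136
v_rel×d = (6)·(-11) − (10)·(-11) = 44
since m = R²·136 − 44²:  R² = (1936 + 14520) / 136 = 121
R = √121 = 11  ⇒  r_B = 11 − 3 = 8

rB=8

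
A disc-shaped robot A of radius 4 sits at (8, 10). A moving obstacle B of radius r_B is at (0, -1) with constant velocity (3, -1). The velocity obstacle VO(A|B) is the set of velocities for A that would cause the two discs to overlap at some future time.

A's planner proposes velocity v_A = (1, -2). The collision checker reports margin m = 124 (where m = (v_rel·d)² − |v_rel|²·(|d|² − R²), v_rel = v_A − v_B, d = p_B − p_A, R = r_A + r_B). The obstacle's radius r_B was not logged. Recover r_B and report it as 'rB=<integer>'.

m = 124
d = (-8, -11);  v_rel = (-2, -1),  |v_rel|² = 5
v_rel×d = (-2)·(-11) − (-1)·(-8) = 14
since m = R²·5 − 14²:  R² = (196 + 124) / 5 = 64
R = √64 = 8  ⇒  r_B = 8 − 4 = 4

rB=4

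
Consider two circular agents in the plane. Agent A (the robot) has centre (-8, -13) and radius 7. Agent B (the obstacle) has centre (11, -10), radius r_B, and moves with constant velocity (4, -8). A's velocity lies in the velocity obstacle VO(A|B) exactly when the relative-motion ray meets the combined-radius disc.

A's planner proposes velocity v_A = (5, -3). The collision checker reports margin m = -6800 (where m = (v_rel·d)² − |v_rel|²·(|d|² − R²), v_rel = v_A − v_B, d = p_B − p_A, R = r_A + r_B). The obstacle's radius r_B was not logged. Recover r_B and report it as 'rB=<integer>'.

m = -6800
d = (19, 3);  v_rel = (1, 5),  |v_rel|² = 26
v_rel×d = (1)·(3) − (5)·(19) = -92
since m = R²·26 − (-92)²:  R² = (8464 + -6800) / 26 = 64
R = √64 = 8  ⇒  r_B = 8 − 7 = 1

rB=1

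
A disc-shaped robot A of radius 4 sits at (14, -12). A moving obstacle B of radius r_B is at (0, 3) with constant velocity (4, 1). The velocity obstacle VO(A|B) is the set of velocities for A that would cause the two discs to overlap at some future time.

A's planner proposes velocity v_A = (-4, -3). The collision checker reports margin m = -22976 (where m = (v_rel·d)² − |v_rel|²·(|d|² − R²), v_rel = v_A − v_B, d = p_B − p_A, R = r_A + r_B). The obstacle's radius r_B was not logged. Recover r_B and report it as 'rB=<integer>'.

m = -22976
d = (-14, 15);  v_rel = (-8, -4),  |v_rel|² = 80
v_rel×d = (-8)·(15) − (-4)·(-14) = -176
since m = R²·80 − (-176)²:  R² = (30976 + -22976) / 80 = 100
R = √100 = 10  ⇒  r_B = 10 − 4 = 6

rB=6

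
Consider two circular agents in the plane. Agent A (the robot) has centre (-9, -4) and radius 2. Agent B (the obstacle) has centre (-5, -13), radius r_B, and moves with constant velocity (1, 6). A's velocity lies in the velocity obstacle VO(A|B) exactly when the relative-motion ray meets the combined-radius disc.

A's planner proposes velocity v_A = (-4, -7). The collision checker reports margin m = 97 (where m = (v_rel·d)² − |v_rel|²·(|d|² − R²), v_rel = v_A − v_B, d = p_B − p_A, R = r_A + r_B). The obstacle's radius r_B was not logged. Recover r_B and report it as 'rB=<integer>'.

m = 97
d = (4, -9);  v_rel = (-5, -13),  |v_rel|² = 194
v_rel×d = (-5)·(-9) − (-13)·(4) = 97
since m = R²·194 − 97²:  R² = (9409 + 97) / 194 = 49
R = √49 = 7  ⇒  r_B = 7 − 2 = 5

rB=5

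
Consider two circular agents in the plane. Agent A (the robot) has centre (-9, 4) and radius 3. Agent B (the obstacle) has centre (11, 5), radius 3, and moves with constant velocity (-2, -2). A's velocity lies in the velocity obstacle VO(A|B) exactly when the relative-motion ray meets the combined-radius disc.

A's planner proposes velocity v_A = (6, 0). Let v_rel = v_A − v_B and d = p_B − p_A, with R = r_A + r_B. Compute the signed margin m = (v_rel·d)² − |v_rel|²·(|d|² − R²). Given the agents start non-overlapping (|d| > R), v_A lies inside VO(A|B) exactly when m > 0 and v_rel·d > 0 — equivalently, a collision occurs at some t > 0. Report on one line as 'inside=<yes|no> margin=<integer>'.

d = (20, 1),  |d|² = 401;  R = 3+3 = 6,  c = 401−6² = 365
v_rel = (8, 2),  |v_rel|² = 68;  v_rel·d = (8)·(20) + (2)·(1) = 162
68·t² − 324·t + 365 = 0  ⇒  m = 162² − 68·365 = 1424
m = 1424 > 0,  v_rel·d = 162 > 0  ⇒  inside

inside=yes margin=1424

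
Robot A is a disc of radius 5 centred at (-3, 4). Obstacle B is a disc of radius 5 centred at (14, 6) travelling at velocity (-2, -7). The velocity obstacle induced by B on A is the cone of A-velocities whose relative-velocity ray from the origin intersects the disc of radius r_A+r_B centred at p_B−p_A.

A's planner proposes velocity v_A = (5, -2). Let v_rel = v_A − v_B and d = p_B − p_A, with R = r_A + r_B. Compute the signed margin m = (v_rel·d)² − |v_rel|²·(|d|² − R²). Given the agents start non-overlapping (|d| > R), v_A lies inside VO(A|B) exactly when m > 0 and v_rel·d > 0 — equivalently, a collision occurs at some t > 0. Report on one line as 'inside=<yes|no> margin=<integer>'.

d = (17, 2),  |d|² = 293;  R = 5+5 = 10,  c = 293−10² = 193
v_rel = (7, 5),  |v_rel|² = 74;  v_rel·d = (7)·(17) + (5)·(2) = 129
74·t² − 258·t + 193 = 0  ⇒  m = 129² − 74·193 = 2359
m = 2359 > 0,  v_rel·d = 129 > 0  ⇒  inside

inside=yes margin=2359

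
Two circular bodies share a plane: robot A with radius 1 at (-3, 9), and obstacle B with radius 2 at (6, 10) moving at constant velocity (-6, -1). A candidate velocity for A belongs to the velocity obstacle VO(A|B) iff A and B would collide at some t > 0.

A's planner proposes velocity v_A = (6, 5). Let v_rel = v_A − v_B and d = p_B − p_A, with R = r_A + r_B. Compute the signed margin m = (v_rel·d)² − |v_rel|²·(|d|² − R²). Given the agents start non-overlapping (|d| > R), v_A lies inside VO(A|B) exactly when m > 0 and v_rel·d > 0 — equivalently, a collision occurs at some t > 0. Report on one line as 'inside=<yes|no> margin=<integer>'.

d = (9, 1),  |d|² = 82;  R = 1+2 = 3,  c = 82−3² = 73
v_rel = (12, 6),  |v_rel|² = 180;  v_rel·d = (12)·(9) + (6)·(1) = 114
180·t² − 228·t + 73 = 0  ⇒  m = 114² − 180·73 = -144
m = -144 < 0,  v_rel·d = 114 > 0  ⇒  outside

inside=no margin=-144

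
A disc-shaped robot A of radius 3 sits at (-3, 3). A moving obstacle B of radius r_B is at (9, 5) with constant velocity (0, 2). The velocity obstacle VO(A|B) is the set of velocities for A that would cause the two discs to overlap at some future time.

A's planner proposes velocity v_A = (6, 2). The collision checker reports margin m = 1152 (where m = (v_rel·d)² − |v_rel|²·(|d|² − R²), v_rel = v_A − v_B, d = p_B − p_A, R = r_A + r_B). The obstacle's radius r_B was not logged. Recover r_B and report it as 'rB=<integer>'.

m = 1152
d = (12, 2);  v_rel = (6, 0),  |v_rel|² = 36
v_rel×d = (6)·(2) − (0)·(12) = 12
since m = R²·36 − 12²:  R² = (144 + 1152) / 36 = 36
R = √36 = 6  ⇒  r_B = 6 − 3 = 3

rB=3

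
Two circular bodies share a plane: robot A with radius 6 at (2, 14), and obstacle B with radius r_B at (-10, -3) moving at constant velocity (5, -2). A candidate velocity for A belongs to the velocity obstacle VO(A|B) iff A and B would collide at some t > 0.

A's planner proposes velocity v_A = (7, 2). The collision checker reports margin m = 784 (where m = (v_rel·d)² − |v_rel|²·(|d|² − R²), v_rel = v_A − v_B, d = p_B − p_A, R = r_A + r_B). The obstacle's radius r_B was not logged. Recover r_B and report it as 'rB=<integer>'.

m = 784
d = (-12, -17);  v_rel = (2, 4),  |v_rel|² = 20
v_rel×d = (2)·(-17) − (4)·(-12) = 14
since m = R²·20 − 14²:  R² = (196 + 784) / 20 = 49
R = √49 = 7  ⇒  r_B = 7 − 6 = 1

rB=1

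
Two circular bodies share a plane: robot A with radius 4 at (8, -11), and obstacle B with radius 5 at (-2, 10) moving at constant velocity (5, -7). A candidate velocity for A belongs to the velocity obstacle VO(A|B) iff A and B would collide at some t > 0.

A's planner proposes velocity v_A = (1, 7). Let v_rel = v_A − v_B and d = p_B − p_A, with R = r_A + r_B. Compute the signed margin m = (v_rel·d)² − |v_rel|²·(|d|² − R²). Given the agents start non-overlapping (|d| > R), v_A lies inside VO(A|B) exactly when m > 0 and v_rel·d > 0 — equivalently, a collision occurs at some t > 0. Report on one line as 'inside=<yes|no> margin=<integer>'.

d = (-10, 21),  |d|² = 541;  R = 4+5 = 9,  c = 541−9² = 460
v_rel = (-4, 14),  |v_rel|² = 212;  v_rel·d = (-4)·(-10) + (14)·(21) = 334
212·t² − 668·t + 460 = 0  ⇒  m = 334² − 212·460 = 14036
m = 14036 > 0,  v_rel·d = 334 > 0  ⇒  inside

inside=yes margin=14036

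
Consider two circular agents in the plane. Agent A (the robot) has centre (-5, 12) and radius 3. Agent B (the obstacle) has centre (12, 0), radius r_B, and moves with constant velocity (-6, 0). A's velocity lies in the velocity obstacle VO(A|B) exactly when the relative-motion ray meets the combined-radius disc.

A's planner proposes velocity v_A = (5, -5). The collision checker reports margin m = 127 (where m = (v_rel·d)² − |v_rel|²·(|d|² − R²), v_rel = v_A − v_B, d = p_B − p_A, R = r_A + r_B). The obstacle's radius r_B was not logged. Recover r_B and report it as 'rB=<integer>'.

m = 127
d = (17, -12);  v_rel = (11, -5),  |v_rel|² = 146
v_rel×d = (11)·(-12) − (-5)·(17) = -47
since m = R²·146 − (-47)²:  R² = (2209 + 127) / 146 = 16
R = √16 = 4  ⇒  r_B = 4 − 3 = 1

rB=1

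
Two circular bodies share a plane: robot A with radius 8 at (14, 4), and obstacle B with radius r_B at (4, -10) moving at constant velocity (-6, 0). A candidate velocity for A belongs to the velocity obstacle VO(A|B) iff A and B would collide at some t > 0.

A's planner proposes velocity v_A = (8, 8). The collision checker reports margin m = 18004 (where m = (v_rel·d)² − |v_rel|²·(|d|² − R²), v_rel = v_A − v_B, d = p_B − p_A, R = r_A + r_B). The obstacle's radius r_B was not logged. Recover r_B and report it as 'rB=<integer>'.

m = 18004
d = (-10, -14);  v_rel = (14, 8),  |v_rel|² = 260
v_rel×d = (14)·(-14) − (8)·(-10) = -116
since m = R²·260 − (-116)²:  R² = (13456 + 18004) / 260 = 121
R = √121 = 11  ⇒  r_B = 11 − 8 = 3

rB=3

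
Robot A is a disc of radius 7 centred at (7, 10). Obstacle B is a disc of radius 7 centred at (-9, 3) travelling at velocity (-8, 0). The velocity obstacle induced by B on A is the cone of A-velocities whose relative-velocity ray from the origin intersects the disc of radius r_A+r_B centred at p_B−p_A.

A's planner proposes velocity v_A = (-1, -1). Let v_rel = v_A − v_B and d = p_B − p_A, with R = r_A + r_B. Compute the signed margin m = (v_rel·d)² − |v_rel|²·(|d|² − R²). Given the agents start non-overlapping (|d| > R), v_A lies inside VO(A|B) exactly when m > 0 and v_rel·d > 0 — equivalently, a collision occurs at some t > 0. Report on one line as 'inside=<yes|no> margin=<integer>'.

d = (-16, -7),  |d|² = 305;  R = 7+7 = 14,  c = 305−14² = 109
v_rel = (7, -1),  |v_rel|² = 50;  v_rel·d = (7)·(-16) + (-1)·(-7) = -105
50·t² + 210·t + 109 = 0  ⇒  m = (-105)² − 50·109 = 5575
m = 5575 > 0,  v_rel·d = -105 < 0  ⇒  outside

inside=no margin=5575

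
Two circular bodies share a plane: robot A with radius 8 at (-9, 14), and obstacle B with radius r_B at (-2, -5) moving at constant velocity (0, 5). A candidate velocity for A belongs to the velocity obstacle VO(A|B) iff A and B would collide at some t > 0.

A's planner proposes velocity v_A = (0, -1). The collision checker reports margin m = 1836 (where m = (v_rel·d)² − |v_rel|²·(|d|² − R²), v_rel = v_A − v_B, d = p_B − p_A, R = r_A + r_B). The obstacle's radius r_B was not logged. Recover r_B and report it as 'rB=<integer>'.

m = 1836
d = (7, -19);  v_rel = (0, -6),  |v_rel|² = 36
v_rel×d = (0)·(-19) − (-6)·(7) = 42
since m = R²·36 − 42²:  R² = (1764 + 1836) / 36 = 100
R = √100 = 10  ⇒  r_B = 10 − 8 = 2

rB=2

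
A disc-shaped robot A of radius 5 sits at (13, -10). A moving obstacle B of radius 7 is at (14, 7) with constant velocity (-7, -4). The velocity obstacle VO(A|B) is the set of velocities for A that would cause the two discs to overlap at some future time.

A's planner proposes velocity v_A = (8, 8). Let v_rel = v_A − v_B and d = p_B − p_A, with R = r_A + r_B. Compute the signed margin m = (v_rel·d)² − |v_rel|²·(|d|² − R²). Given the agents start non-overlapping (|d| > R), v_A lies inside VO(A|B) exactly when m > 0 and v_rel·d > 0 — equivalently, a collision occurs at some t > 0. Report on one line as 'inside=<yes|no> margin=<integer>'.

d = (1, 17),  |d|² = 290;  R = 5+7 = 12,  c = 290−12² = 146
v_rel = (15, 12),  |v_rel|² = 369;  v_rel·d = (15)·(1) + (12)·(17) = 219
369·t² − 438·t + 146 = 0  ⇒  m = 219² − 369·146 = -5913
m = -5913 < 0,  v_rel·d = 219 > 0  ⇒  outside

inside=no margin=-5913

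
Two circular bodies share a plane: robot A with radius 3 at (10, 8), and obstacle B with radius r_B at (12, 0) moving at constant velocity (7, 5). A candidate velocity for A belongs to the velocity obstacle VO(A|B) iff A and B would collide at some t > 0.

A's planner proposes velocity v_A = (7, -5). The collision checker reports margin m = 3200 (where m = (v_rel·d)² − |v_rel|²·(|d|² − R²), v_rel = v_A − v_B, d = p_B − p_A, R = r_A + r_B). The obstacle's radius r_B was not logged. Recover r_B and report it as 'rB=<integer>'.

m = 3200
d = (2, -8);  v_rel = (0, -10),  |v_rel|² = 100
v_rel×d = (0)·(-8) − (-10)·(2) = 20
since m = R²·100 − 20²:  R² = (400 + 3200) / 100 = 36
R = √36 = 6  ⇒  r_B = 6 − 3 = 3

rB=3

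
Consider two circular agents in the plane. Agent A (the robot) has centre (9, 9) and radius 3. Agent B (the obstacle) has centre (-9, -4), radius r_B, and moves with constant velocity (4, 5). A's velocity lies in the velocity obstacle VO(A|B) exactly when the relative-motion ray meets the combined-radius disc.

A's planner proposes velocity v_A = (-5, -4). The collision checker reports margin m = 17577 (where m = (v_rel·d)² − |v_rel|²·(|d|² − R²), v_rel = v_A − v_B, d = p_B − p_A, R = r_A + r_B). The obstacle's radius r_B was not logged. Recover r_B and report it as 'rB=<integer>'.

m = 17577
d = (-18, -13);  v_rel = (-9, -9),  |v_rel|² = 162
v_rel×d = (-9)·(-13) − (-9)·(-18) = -45
since m = R²·162 − (-45)²:  R² = (2025 + 17577) / 162 = 121
R = √121 = 11  ⇒  r_B = 11 − 3 = 8

rB=8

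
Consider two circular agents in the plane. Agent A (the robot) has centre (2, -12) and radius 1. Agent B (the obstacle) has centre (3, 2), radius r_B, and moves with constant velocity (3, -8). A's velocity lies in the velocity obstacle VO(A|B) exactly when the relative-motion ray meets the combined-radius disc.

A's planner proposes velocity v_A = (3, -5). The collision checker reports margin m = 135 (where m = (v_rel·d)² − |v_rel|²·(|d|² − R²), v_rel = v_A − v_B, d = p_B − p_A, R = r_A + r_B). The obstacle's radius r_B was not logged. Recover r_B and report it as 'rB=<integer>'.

m = 135
d = (1, 14);  v_rel = (0, 3),  |v_rel|² = 9
v_rel×d = (0)·(14) − (3)·(1) = -3
since m = R²·9 − (-3)²:  R² = (9 + 135) / 9 = 16
R = √16 = 4  ⇒  r_B = 4 − 1 = 3

rB=3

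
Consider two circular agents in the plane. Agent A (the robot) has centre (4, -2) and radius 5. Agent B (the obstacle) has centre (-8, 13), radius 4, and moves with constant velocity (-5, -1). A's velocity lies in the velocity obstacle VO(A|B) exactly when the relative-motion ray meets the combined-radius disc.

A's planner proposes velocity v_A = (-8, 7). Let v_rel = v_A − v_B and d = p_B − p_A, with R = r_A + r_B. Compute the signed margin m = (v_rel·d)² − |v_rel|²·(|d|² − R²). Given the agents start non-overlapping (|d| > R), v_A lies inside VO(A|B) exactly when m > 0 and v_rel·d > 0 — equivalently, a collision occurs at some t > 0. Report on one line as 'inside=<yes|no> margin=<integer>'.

d = (-12, 15),  |d|² = 369;  R = 5+4 = 9,  c = 369−9² = 288
v_rel = (-3, 8),  |v_rel|² = 73;  v_rel·d = (-3)·(-12) + (8)·(15) = 156
73·t² − 312·t + 288 = 0  ⇒  m = 156² − 73·288 = 3312
m = 3312 > 0,  v_rel·d = 156 > 0  ⇒  inside

inside=yes margin=3312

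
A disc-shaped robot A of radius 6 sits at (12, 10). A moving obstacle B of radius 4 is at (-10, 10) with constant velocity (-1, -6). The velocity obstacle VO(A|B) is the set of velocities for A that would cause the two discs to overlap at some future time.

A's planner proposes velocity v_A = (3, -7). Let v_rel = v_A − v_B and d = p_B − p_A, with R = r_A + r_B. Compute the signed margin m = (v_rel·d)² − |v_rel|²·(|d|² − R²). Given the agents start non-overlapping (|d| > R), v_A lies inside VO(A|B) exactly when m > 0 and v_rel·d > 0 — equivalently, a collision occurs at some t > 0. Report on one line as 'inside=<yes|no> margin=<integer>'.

d = (-22, 0),  |d|² = 484;  R = 6+4 = 10,  c = 484−10² = 384
v_rel = (4, -1),  |v_rel|² = 17;  v_rel·d = (4)·(-22) + (-1)·(0) = -88
17·t² + 176·t + 384 = 0  ⇒  m = (-88)² − 17·384 = 1216
m = 1216 > 0,  v_rel·d = -88 < 0  ⇒  outside

inside=no margin=1216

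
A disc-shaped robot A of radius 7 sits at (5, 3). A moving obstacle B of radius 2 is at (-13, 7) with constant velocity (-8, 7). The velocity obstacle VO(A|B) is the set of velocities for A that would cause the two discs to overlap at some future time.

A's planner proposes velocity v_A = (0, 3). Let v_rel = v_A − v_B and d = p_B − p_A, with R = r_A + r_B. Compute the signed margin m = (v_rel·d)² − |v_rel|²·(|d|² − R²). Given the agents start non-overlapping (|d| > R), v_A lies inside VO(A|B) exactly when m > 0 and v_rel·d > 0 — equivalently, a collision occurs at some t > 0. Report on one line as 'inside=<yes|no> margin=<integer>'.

d = (-18, 4),  |d|² = 340;  R = 7+2 = 9,  c = 340−9² = 259
v_rel = (8, -4),  |v_rel|² = 80;  v_rel·d = (8)·(-18) + (-4)·(4) = -160
80·t² + 320·t + 259 = 0  ⇒  m = (-160)² − 80·259 = 4880
m = 4880 > 0,  v_rel·d = -160 < 0  ⇒  outside

inside=no margin=4880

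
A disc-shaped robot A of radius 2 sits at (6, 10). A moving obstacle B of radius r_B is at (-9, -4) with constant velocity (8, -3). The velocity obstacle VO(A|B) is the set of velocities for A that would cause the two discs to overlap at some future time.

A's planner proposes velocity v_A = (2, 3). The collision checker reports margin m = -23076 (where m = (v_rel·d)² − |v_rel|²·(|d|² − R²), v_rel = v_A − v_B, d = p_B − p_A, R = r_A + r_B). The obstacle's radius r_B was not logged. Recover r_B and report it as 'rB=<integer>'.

m = -23076
d = (-15, -14);  v_rel = (-6, 6),  |v_rel|² = 72
v_rel×d = (-6)·(-14) − (6)·(-15) = 174
since m = R²·72 − 174²:  R² = (30276 + -23076) / 72 = 100
R = √100 = 10  ⇒  r_B = 10 − 2 = 8

rB=8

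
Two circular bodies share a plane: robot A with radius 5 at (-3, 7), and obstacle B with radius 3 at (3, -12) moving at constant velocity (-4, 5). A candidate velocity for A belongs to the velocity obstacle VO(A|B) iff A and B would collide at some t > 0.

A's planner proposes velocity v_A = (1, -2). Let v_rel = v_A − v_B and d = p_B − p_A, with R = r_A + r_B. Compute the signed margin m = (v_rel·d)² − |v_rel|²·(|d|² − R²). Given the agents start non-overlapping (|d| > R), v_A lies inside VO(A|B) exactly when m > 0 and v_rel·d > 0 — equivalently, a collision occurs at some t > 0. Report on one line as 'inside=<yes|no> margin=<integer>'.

d = (6, -19),  |d|² = 397;  R = 5+3 = 8,  c = 397−8² = 333
v_rel = (5, -7),  |v_rel|² = 74;  v_rel·d = (5)·(6) + (-7)·(-19) = 163
74·t² − 326·t + 333 = 0  ⇒  m = 163² − 74·333 = 1927
m = 1927 > 0,  v_rel·d = 163 > 0  ⇒  inside

inside=yes margin=1927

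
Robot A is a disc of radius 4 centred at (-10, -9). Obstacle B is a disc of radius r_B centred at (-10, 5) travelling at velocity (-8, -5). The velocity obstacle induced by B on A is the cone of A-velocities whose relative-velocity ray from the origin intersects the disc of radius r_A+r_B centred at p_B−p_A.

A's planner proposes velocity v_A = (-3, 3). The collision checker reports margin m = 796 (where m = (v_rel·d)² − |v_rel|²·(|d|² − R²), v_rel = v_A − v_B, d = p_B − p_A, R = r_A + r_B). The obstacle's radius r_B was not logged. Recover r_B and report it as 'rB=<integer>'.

m = 796
d = (0, 14);  v_rel = (5, 8),  |v_rel|² = 89
v_rel×d = (5)·(14) − (8)·(0) = 70
since m = R²·89 − 70²:  R² = (4900 + 796) / 89 = 64
R = √64 = 8  ⇒  r_B = 8 − 4 = 4

rB=4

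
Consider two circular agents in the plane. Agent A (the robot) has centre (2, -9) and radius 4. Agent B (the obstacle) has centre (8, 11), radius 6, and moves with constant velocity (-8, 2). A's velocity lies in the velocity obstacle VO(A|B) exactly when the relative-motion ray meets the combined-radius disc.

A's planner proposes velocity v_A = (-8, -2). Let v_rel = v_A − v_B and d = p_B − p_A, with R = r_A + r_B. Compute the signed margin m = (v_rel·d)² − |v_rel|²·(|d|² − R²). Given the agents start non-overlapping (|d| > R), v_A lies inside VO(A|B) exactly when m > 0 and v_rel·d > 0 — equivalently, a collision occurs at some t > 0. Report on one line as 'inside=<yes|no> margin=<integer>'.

d = (6, 20),  |d|² = 436;  R = 4+6 = 10,  c = 436−10² = 336
v_rel = (0, -4),  |v_rel|² = 16;  v_rel·d = (0)·(6) + (-4)·(20) = -80
16·t² + 160·t + 336 = 0  ⇒  m = (-80)² − 16·336 = 1024
m = 1024 > 0,  v_rel·d = -80 < 0  ⇒  outside

inside=no margin=1024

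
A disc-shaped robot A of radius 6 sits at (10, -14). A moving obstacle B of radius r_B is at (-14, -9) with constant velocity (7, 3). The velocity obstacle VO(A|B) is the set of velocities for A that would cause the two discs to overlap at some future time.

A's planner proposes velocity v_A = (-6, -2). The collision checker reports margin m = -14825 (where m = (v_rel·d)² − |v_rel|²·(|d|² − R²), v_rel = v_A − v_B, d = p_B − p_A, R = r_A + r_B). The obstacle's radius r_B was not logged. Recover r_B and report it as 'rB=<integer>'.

m = -14825
d = (-24, 5);  v_rel = (-13, -5),  |v_rel|² = 194
v_rel×d = (-13)·(5) − (-5)·(-24) = -185
since m = R²·194 − (-185)²:  R² = (34225 + -14825) / 194 = 100
R = √100 = 10  ⇒  r_B = 10 − 6 = 4

rB=4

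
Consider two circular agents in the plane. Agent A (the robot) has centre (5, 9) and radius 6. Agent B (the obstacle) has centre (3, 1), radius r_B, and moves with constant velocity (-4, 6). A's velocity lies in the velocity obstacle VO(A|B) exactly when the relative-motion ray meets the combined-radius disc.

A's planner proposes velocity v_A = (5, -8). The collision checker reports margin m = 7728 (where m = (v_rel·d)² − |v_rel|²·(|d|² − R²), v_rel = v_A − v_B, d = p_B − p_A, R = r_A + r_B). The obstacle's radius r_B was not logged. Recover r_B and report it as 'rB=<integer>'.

m = 7728
d = (-2, -8);  v_rel = (9, -14),  |v_rel|² = 277
v_rel×d = (9)·(-8) − (-14)·(-2) = -100
since m = R²·277 − (-100)²:  R² = (10000 + 7728) / 277 = 64
R = √64 = 8  ⇒  r_B = 8 − 6 = 2

rB=2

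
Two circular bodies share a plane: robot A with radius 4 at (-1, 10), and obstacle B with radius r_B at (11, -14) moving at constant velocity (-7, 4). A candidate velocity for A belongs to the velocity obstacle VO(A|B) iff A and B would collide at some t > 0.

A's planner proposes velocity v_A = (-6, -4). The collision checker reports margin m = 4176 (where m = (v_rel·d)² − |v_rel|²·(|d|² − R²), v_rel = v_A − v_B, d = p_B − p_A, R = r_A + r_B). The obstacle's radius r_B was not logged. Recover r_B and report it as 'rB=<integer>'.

m = 4176
d = (12, -24);  v_rel = (1, -8),  |v_rel|² = 65
v_rel×d = (1)·(-24) − (-8)·(12) = 72
since m = R²·65 − 72²:  R² = (5184 + 4176) / 65 = 144
R = √144 = 12  ⇒  r_B = 12 − 4 = 8

rB=8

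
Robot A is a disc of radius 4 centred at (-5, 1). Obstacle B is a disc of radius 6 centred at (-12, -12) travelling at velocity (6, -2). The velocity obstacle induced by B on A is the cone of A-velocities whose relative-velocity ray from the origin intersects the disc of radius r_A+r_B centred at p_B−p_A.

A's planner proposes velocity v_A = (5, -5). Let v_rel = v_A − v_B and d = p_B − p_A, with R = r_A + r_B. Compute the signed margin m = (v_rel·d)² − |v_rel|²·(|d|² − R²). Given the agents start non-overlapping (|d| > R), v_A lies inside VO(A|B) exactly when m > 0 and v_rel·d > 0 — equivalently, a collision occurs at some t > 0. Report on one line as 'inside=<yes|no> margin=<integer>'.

d = (-7, -13),  |d|² = 218;  R = 4+6 = 10,  c = 218−10² = 118
v_rel = (-1, -3),  |v_rel|² = 10;  v_rel·d = (-1)·(-7) + (-3)·(-13) = 46
10·t² − 92·t + 118 = 0  ⇒  m = 46² − 10·118 = 936
m = 936 > 0,  v_rel·d = 46 > 0  ⇒  inside

inside=yes margin=936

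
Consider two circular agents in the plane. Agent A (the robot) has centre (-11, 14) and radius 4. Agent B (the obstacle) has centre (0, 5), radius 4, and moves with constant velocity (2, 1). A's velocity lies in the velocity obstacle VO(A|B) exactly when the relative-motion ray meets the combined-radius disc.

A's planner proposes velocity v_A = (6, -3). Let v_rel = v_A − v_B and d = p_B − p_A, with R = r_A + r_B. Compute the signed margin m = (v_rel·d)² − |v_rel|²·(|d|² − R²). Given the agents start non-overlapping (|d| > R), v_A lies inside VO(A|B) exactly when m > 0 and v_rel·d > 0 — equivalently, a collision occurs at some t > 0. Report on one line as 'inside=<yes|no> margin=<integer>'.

d = (11, -9),  |d|² = 202;  R = 4+4 = 8,  c = 202−8² = 138
v_rel = (4, -4),  |v_rel|² = 32;  v_rel·d = (4)·(11) + (-4)·(-9) = 80
32·t² − 160·t + 138 = 0  ⇒  m = 80² − 32·138 = 1984
m = 1984 > 0,  v_rel·d = 80 > 0  ⇒  inside

inside=yes margin=1984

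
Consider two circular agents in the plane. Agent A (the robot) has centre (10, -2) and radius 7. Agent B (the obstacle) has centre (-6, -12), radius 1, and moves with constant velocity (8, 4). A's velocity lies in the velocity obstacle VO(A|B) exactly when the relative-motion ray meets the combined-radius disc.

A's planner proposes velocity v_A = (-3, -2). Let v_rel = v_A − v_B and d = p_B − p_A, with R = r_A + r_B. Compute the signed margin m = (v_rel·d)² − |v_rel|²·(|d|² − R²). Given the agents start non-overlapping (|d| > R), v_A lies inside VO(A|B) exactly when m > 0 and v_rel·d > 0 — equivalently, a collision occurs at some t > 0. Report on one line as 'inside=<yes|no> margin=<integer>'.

d = (-16, -10),  |d|² = 356;  R = 7+1 = 8,  c = 356−8² = 292
v_rel = (-11, -6),  |v_rel|² = 157;  v_rel·d = (-11)·(-16) + (-6)·(-10) = 236
157·t² − 472·t + 292 = 0  ⇒  m = 236² − 157·292 = 9852
m = 9852 > 0,  v_rel·d = 236 > 0  ⇒  inside

inside=yes margin=9852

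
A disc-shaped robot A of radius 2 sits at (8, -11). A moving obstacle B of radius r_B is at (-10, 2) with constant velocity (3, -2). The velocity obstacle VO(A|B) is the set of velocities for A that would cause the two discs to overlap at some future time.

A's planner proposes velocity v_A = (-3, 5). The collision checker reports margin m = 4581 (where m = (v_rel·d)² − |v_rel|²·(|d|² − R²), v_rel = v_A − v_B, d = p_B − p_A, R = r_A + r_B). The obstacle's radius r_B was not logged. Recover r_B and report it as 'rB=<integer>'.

m = 4581
d = (-18, 13);  v_rel = (-6, 7),  |v_rel|² = 85
v_rel×d = (-6)·(13) − (7)·(-18) = 48
since m = R²·85 − 48²:  R² = (2304 + 4581) / 85 = 81
R = √81 = 9  ⇒  r_B = 9 − 2 = 7

rB=7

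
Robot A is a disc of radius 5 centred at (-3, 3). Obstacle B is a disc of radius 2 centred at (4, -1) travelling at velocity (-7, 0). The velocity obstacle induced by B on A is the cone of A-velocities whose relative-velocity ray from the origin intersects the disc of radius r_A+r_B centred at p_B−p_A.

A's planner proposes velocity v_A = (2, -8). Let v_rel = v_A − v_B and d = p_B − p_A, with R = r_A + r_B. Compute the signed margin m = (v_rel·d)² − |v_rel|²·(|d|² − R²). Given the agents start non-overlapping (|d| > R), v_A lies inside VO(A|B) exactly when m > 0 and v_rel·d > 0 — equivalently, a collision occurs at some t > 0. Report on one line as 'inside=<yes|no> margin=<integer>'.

d = (7, -4),  |d|² = 65;  R = 5+2 = 7,  c = 65−7² = 16
v_rel = (9, -8),  |v_rel|² = 145;  v_rel·d = (9)·(7) + (-8)·(-4) = 95
145·t² − 190·t + 16 = 0  ⇒  m = 95² − 145·16 = 6705
m = 6705 > 0,  v_rel·d = 95 > 0  ⇒  inside

inside=yes margin=6705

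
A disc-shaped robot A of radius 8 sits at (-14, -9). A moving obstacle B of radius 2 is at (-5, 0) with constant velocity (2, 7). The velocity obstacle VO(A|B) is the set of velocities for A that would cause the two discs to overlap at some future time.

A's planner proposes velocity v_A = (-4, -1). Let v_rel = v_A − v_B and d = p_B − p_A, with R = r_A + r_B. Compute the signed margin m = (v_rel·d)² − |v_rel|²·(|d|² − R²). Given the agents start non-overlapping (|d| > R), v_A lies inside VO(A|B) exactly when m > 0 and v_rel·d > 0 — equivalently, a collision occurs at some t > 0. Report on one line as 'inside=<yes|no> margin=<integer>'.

d = (9, 9),  |d|² = 162;  R = 8+2 = 10,  c = 162−10² = 62
v_rel = (-6, -8),  |v_rel|² = 100;  v_rel·d = (-6)·(9) + (-8)·(9) = -126
100·t² + 252·t + 62 = 0  ⇒  m = (-126)² − 100·62 = 9676
m = 9676 > 0,  v_rel·d = -126 < 0  ⇒  outside

inside=no margin=9676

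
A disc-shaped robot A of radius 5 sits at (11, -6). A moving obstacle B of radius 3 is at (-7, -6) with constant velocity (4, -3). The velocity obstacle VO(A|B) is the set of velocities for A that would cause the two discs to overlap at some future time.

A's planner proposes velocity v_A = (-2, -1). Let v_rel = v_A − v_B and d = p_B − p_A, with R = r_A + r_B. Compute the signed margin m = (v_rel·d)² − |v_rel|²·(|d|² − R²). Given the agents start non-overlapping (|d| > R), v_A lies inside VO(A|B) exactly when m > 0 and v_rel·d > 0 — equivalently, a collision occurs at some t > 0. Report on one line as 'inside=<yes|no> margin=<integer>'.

d = (-18, 0),  |d|² = 324;  R = 5+3 = 8,  c = 324−8² = 260
v_rel = (-6, 2),  |v_rel|² = 40;  v_rel·d = (-6)·(-18) + (2)·(0) = 108
40·t² − 216·t + 260 = 0  ⇒  m = 108² − 40·260 = 1264
m = 1264 > 0,  v_rel·d = 108 > 0  ⇒  inside

inside=yes margin=1264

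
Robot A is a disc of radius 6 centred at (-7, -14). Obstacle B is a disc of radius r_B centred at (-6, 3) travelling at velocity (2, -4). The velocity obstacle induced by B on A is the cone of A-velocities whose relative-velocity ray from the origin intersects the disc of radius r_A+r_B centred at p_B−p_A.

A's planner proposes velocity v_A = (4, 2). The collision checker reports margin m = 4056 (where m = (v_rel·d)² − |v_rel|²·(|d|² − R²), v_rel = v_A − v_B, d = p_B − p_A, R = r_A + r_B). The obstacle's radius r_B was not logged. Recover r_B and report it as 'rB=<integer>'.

m = 4056
d = (1, 17);  v_rel = (2, 6),  |v_rel|² = 40
v_rel×d = (2)·(17) − (6)·(1) = 28
since m = R²·40 − 28²:  R² = (784 + 4056) / 40 = 121
R = √121 = 11  ⇒  r_B = 11 − 6 = 5

rB=5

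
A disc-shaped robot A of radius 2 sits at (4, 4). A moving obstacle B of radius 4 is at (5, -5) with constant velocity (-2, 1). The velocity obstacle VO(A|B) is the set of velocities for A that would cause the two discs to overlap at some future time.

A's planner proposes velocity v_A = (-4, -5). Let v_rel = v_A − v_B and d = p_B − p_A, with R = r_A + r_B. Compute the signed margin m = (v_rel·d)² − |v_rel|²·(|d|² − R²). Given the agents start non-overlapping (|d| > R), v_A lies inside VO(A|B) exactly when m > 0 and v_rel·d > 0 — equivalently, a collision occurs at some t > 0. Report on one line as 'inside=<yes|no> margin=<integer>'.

d = (1, -9),  |d|² = 82;  R = 2+4 = 6,  c = 82−6² = 46
v_rel = (-2, -6),  |v_rel|² = 40;  v_rel·d = (-2)·(1) + (-6)·(-9) = 52
40·t² − 104·t + 46 = 0  ⇒  m = 52² − 40·46 = 864
m = 864 > 0,  v_rel·d = 52 > 0  ⇒  inside

inside=yes margin=864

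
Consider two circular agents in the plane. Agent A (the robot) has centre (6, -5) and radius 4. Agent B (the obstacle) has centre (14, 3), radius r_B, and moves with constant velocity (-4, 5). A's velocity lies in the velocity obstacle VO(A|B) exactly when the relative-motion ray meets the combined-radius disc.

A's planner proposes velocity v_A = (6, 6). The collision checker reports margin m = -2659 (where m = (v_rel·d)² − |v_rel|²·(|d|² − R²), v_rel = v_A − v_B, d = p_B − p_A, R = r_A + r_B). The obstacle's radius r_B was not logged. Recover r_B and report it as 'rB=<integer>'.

m = -2659
d = (8, 8);  v_rel = (10, 1),  |v_rel|² = 101
v_rel×d = (10)·(8) − (1)·(8) = 72
since m = R²·101 − 72²:  R² = (5184 + -2659) / 101 = 25
R = √25 = 5  ⇒  r_B = 5 − 4 = 1

rB=1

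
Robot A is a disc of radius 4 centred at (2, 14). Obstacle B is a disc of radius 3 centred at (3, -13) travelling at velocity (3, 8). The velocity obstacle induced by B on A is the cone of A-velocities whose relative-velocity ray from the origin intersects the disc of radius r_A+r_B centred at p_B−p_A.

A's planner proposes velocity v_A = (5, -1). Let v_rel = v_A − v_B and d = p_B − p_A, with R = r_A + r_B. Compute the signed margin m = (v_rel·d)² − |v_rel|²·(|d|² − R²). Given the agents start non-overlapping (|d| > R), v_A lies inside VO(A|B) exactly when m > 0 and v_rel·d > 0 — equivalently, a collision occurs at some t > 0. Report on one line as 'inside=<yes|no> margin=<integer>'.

d = (1, -27),  |d|² = 730;  R = 4+3 = 7,  c = 730−7² = 681
v_rel = (2, -9),  |v_rel|² = 85;  v_rel·d = (2)·(1) + (-9)·(-27) = 245
85·t² − 490·t + 681 = 0  ⇒  m = 245² − 85·681 = 2140
m = 2140 > 0,  v_rel·d = 245 > 0  ⇒  inside

inside=yes margin=2140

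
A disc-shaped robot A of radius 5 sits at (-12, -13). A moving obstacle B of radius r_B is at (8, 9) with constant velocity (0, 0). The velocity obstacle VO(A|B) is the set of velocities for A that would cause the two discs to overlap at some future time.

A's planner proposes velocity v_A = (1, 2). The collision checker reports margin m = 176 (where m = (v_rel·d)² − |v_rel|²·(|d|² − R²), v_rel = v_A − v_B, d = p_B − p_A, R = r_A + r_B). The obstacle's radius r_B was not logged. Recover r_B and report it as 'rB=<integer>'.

m = 176
d = (20, 22);  v_rel = (1, 2),  |v_rel|² = 5
v_rel×d = (1)·(22) − (2)·(20) = -18
since m = R²·5 − (-18)²:  R² = (324 + 176) / 5 = 100
R = √100 = 10  ⇒  r_B = 10 − 5 = 5

rB=5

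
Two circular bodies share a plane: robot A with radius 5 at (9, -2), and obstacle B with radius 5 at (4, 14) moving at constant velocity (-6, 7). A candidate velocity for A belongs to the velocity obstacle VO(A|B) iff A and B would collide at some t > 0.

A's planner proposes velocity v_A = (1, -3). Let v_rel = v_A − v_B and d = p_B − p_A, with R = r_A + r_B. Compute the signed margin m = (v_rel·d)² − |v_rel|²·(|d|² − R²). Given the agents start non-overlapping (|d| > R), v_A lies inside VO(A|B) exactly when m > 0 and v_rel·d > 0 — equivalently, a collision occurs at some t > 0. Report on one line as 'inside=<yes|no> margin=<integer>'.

d = (-5, 16),  |d|² = 281;  R = 5+5 = 10,  c = 281−10² = 181
v_rel = (7, -10),  |v_rel|² = 149;  v_rel·d = (7)·(-5) + (-10)·(16) = -195
149·t² + 390·t + 181 = 0  ⇒  m = (-195)² − 149·181 = 11056
m = 11056 > 0,  v_rel·d = -195 < 0  ⇒  outside

inside=no margin=11056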